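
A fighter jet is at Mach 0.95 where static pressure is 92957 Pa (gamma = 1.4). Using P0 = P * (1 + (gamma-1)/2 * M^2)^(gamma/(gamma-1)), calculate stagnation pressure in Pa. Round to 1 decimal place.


Step 1: (gamma-1)/2 * M^2 = 0.2 * 0.9025 = 0.1805
Step 2: 1 + 0.1805 = 1.1805
Step 3: Exponent gamma/(gamma-1) = 3.5
Step 4: P0 = 92957 * 1.1805^3.5 = 166154.9 Pa

166154.9


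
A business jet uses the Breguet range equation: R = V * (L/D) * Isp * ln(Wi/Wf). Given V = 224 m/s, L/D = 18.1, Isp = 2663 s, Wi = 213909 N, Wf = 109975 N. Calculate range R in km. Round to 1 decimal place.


Step 1: Coefficient = V * (L/D) * Isp = 224 * 18.1 * 2663 = 10796867.2 m
Step 2: Wi/Wf = 213909 / 109975 = 1.945069
Step 3: ln(1.945069) = 0.665298
Step 4: R = 10796867.2 * 0.665298 = 7183130.1 m = 7183.1 km

7183.1


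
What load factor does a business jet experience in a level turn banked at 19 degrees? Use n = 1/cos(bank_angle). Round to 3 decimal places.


Step 1: Convert 19 degrees to radians = 0.331613
Step 2: cos(19 deg) = 0.945519
Step 3: n = 1 / 0.945519 = 1.058

1.058


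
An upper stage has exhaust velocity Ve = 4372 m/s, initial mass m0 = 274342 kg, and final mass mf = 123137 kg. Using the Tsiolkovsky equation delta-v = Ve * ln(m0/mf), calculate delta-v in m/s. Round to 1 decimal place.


Step 1: Mass ratio m0/mf = 274342 / 123137 = 2.227941
Step 2: ln(2.227941) = 0.801078
Step 3: delta-v = 4372 * 0.801078 = 3502.3 m/s

3502.3


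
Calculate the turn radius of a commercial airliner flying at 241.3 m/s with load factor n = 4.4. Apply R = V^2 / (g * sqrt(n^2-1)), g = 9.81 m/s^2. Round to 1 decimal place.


Step 1: V^2 = 241.3^2 = 58225.69
Step 2: n^2 - 1 = 4.4^2 - 1 = 18.36
Step 3: sqrt(18.36) = 4.284857
Step 4: R = 58225.69 / (9.81 * 4.284857) = 1385.2 m

1385.2


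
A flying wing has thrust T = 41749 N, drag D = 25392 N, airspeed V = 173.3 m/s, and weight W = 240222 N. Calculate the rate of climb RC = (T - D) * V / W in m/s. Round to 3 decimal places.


Step 1: Excess thrust = T - D = 41749 - 25392 = 16357 N
Step 2: Excess power = 16357 * 173.3 = 2834668.1 W
Step 3: RC = 2834668.1 / 240222 = 11.800 m/s

11.800


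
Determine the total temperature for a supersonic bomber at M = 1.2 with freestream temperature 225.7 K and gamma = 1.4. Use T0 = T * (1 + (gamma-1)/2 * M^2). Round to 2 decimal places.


Step 1: (gamma-1)/2 = 0.2
Step 2: M^2 = 1.44
Step 3: 1 + 0.2 * 1.44 = 1.288
Step 4: T0 = 225.7 * 1.288 = 290.70 K

290.70


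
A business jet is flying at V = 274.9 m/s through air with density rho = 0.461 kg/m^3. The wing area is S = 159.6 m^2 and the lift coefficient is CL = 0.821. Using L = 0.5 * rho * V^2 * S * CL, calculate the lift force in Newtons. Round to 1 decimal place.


Step 1: Calculate dynamic pressure q = 0.5 * 0.461 * 274.9^2 = 0.5 * 0.461 * 75570.01 = 17418.8873 Pa
Step 2: Multiply by wing area and lift coefficient: L = 17418.8873 * 159.6 * 0.821
Step 3: L = 2780054.4139 * 0.821 = 2282424.7 N

2282424.7


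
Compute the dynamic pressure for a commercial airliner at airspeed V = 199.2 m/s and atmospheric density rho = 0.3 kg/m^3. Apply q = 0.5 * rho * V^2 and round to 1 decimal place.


Step 1: V^2 = 199.2^2 = 39680.64
Step 2: q = 0.5 * 0.3 * 39680.64
Step 3: q = 5952.1 Pa

5952.1


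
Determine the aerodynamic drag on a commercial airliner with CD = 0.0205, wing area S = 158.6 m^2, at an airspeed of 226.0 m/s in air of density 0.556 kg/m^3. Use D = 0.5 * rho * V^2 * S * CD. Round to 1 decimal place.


Step 1: Dynamic pressure q = 0.5 * 0.556 * 226.0^2 = 14199.128 Pa
Step 2: Drag D = q * S * CD = 14199.128 * 158.6 * 0.0205
Step 3: D = 46165.6 N

46165.6


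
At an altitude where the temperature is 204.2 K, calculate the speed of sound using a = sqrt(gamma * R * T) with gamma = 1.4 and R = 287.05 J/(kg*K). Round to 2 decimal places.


Step 1: gamma * R * T = 1.4 * 287.05 * 204.2 = 82061.854
Step 2: a = sqrt(82061.854) = 286.46 m/s

286.46


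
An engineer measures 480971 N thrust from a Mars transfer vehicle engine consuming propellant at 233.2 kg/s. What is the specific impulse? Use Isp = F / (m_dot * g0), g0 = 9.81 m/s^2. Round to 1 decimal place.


Step 1: m_dot * g0 = 233.2 * 9.81 = 2287.69
Step 2: Isp = 480971 / 2287.69 = 210.2 s

210.2


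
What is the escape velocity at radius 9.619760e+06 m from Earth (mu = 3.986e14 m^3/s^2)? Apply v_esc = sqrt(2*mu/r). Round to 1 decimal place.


Step 1: 2*mu/r = 2 * 3.986e14 / 9.619760e+06 = 82871090.3391
Step 2: v_esc = sqrt(82871090.3391) = 9103.4 m/s

9103.4


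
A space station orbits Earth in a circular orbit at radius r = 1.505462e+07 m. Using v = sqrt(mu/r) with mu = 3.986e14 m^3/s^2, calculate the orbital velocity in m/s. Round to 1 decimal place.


Step 1: mu / r = 3.986e14 / 1.505462e+07 = 26476922.0346
Step 2: v = sqrt(26476922.0346) = 5145.6 m/s

5145.6


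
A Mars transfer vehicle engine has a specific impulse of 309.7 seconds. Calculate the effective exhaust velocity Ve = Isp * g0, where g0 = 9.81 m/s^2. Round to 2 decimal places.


Step 1: Ve = Isp * g0 = 309.7 * 9.81
Step 2: Ve = 3038.16 m/s

3038.16


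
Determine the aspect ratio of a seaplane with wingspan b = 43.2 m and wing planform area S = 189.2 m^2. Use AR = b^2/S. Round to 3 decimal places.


Step 1: b^2 = 43.2^2 = 1866.24
Step 2: AR = 1866.24 / 189.2 = 9.864

9.864


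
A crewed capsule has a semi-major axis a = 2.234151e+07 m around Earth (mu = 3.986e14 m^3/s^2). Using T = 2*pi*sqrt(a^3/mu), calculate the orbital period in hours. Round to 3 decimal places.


Step 1: a^3 / mu = 1.115161e+22 / 3.986e14 = 2.797694e+07
Step 2: sqrt(2.797694e+07) = 5289.3236 s
Step 3: T = 2*pi * 5289.3236 = 33233.8 s
Step 4: T in hours = 33233.8 / 3600 = 9.232 hours

9.232


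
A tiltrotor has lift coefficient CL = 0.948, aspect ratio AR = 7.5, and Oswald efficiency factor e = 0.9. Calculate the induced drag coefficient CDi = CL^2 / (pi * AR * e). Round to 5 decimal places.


Step 1: CL^2 = 0.948^2 = 0.898704
Step 2: pi * AR * e = 3.14159 * 7.5 * 0.9 = 21.20575
Step 3: CDi = 0.898704 / 21.20575 = 0.04238

0.04238


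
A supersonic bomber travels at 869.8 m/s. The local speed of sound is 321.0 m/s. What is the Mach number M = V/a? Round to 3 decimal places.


Step 1: M = V / a = 869.8 / 321.0
Step 2: M = 2.710

2.710


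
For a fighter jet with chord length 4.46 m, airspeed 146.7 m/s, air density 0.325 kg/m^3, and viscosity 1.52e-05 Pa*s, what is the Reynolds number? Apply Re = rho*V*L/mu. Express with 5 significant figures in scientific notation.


Step 1: Numerator = rho * V * L = 0.325 * 146.7 * 4.46 = 212.64165
Step 2: Re = 212.64165 / 1.52e-05
Step 3: Re = 1.3990e+07

1.3990e+07


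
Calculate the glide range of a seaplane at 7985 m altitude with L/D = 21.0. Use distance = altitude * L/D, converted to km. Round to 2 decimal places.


Step 1: Glide distance = altitude * L/D = 7985 * 21.0 = 167685.0 m
Step 2: Convert to km: 167685.0 / 1000 = 167.69 km

167.69


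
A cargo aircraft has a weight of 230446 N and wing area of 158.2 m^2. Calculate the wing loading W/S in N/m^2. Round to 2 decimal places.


Step 1: Wing loading = W / S = 230446 / 158.2
Step 2: Wing loading = 1456.68 N/m^2

1456.68


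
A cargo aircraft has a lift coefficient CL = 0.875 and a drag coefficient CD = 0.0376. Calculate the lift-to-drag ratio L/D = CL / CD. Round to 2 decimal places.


Step 1: L/D = CL / CD = 0.875 / 0.0376
Step 2: L/D = 23.27

23.27


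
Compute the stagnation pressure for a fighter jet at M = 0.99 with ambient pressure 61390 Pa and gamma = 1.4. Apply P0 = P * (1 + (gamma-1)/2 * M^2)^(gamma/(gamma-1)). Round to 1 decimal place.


Step 1: (gamma-1)/2 * M^2 = 0.2 * 0.9801 = 0.19602
Step 2: 1 + 0.19602 = 1.19602
Step 3: Exponent gamma/(gamma-1) = 3.5
Step 4: P0 = 61390 * 1.19602^3.5 = 114863.5 Pa

114863.5


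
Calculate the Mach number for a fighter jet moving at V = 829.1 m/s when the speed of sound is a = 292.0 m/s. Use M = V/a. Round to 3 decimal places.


Step 1: M = V / a = 829.1 / 292.0
Step 2: M = 2.839

2.839


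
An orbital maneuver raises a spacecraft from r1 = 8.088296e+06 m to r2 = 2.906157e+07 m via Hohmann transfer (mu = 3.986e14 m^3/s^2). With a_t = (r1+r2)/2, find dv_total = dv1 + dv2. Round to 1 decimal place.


Step 1: Transfer semi-major axis a_t = (8.088296e+06 + 2.906157e+07) / 2 = 1.857493e+07 m
Step 2: v1 (circular at r1) = sqrt(mu/r1) = 7020.05 m/s
Step 3: v_t1 = sqrt(mu*(2/r1 - 1/a_t)) = 8780.84 m/s
Step 4: dv1 = |8780.84 - 7020.05| = 1760.79 m/s
Step 5: v2 (circular at r2) = 3703.47 m/s, v_t2 = 2443.85 m/s
Step 6: dv2 = |3703.47 - 2443.85| = 1259.63 m/s
Step 7: Total delta-v = 1760.79 + 1259.63 = 3020.4 m/s

3020.4


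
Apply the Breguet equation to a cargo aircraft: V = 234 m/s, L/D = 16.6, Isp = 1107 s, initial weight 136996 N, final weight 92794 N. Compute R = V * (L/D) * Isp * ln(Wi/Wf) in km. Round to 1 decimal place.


Step 1: Coefficient = V * (L/D) * Isp = 234 * 16.6 * 1107 = 4300030.8 m
Step 2: Wi/Wf = 136996 / 92794 = 1.476345
Step 3: ln(1.476345) = 0.38957
Step 4: R = 4300030.8 * 0.38957 = 1675161.9 m = 1675.2 km

1675.2


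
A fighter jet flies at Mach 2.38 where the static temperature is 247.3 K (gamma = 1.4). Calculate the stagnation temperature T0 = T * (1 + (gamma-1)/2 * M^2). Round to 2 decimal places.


Step 1: (gamma-1)/2 = 0.2
Step 2: M^2 = 5.6644
Step 3: 1 + 0.2 * 5.6644 = 2.13288
Step 4: T0 = 247.3 * 2.13288 = 527.46 K

527.46


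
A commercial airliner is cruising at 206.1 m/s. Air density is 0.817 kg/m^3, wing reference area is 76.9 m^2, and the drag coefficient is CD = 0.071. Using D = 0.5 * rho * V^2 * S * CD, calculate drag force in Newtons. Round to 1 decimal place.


Step 1: Dynamic pressure q = 0.5 * 0.817 * 206.1^2 = 17351.9403 Pa
Step 2: Drag D = q * S * CD = 17351.9403 * 76.9 * 0.071
Step 3: D = 94739.9 N

94739.9


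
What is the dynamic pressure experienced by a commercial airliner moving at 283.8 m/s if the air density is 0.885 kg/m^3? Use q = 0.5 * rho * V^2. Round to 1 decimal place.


Step 1: V^2 = 283.8^2 = 80542.44
Step 2: q = 0.5 * 0.885 * 80542.44
Step 3: q = 35640.0 Pa

35640.0


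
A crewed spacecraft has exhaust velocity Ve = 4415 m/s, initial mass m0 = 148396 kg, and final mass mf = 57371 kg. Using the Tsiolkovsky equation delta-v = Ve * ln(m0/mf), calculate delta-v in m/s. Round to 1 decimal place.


Step 1: Mass ratio m0/mf = 148396 / 57371 = 2.586603
Step 2: ln(2.586603) = 0.950345
Step 3: delta-v = 4415 * 0.950345 = 4195.8 m/s

4195.8


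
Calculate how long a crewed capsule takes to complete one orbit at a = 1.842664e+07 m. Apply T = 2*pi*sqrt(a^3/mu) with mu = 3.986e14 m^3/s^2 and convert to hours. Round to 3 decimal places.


Step 1: a^3 / mu = 6.256601e+21 / 3.986e14 = 1.569644e+07
Step 2: sqrt(1.569644e+07) = 3961.8733 s
Step 3: T = 2*pi * 3961.8733 = 24893.18 s
Step 4: T in hours = 24893.18 / 3600 = 6.915 hours

6.915


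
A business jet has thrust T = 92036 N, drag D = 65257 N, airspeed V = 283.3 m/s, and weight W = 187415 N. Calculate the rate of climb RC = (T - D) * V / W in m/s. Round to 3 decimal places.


Step 1: Excess thrust = T - D = 92036 - 65257 = 26779 N
Step 2: Excess power = 26779 * 283.3 = 7586490.7 W
Step 3: RC = 7586490.7 / 187415 = 40.480 m/s

40.480


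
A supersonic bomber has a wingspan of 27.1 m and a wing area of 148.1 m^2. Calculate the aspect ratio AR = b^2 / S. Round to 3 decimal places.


Step 1: b^2 = 27.1^2 = 734.41
Step 2: AR = 734.41 / 148.1 = 4.959

4.959


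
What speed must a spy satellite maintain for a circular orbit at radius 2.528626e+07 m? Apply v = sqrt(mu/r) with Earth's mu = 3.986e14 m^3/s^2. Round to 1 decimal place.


Step 1: mu / r = 3.986e14 / 2.528626e+07 = 15763501.6013
Step 2: v = sqrt(15763501.6013) = 3970.3 m/s

3970.3


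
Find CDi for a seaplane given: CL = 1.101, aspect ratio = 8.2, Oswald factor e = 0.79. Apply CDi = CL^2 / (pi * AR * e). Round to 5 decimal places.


Step 1: CL^2 = 1.101^2 = 1.212201
Step 2: pi * AR * e = 3.14159 * 8.2 * 0.79 = 20.351237
Step 3: CDi = 1.212201 / 20.351237 = 0.05956

0.05956


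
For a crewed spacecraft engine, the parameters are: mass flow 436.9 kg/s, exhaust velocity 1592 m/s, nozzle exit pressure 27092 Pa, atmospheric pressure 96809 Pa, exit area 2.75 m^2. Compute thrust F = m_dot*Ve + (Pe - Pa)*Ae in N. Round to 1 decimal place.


Step 1: Momentum thrust = m_dot * Ve = 436.9 * 1592 = 695544.8 N
Step 2: Pressure thrust = (Pe - Pa) * Ae = (27092 - 96809) * 2.75 = -191721.75 N
Step 3: Total thrust F = 695544.8 + -191721.75 = 503823.1 N

503823.1


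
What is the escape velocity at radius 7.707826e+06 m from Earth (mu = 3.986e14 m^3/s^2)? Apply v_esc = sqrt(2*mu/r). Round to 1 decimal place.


Step 1: 2*mu/r = 2 * 3.986e14 / 7.707826e+06 = 103427347.7372
Step 2: v_esc = sqrt(103427347.7372) = 10169.9 m/s

10169.9


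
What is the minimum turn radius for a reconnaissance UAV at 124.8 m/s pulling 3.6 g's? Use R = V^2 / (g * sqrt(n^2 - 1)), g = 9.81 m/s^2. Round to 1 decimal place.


Step 1: V^2 = 124.8^2 = 15575.04
Step 2: n^2 - 1 = 3.6^2 - 1 = 11.96
Step 3: sqrt(11.96) = 3.458323
Step 4: R = 15575.04 / (9.81 * 3.458323) = 459.1 m

459.1


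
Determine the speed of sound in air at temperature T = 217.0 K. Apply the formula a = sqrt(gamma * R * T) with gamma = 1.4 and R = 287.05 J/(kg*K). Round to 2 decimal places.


Step 1: gamma * R * T = 1.4 * 287.05 * 217.0 = 87205.79
Step 2: a = sqrt(87205.79) = 295.31 m/s

295.31


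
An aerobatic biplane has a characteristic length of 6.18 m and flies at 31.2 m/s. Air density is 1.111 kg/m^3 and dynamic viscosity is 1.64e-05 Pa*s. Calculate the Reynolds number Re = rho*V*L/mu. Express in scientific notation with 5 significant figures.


Step 1: Numerator = rho * V * L = 1.111 * 31.2 * 6.18 = 214.218576
Step 2: Re = 214.218576 / 1.64e-05
Step 3: Re = 1.3062e+07

1.3062e+07


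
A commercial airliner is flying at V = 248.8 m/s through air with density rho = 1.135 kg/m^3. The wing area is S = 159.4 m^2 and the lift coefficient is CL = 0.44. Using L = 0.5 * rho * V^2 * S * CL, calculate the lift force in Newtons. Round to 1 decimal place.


Step 1: Calculate dynamic pressure q = 0.5 * 1.135 * 248.8^2 = 0.5 * 1.135 * 61901.44 = 35129.0672 Pa
Step 2: Multiply by wing area and lift coefficient: L = 35129.0672 * 159.4 * 0.44
Step 3: L = 5599573.3117 * 0.44 = 2463812.3 N

2463812.3


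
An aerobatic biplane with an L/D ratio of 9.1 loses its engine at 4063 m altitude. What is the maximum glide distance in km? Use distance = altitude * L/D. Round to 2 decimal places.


Step 1: Glide distance = altitude * L/D = 4063 * 9.1 = 36973.3 m
Step 2: Convert to km: 36973.3 / 1000 = 36.97 km

36.97


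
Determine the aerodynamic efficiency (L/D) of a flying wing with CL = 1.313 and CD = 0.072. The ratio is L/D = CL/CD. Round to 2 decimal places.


Step 1: L/D = CL / CD = 1.313 / 0.072
Step 2: L/D = 18.24

18.24


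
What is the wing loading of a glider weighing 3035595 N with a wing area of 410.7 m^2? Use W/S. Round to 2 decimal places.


Step 1: Wing loading = W / S = 3035595 / 410.7
Step 2: Wing loading = 7391.27 N/m^2

7391.27


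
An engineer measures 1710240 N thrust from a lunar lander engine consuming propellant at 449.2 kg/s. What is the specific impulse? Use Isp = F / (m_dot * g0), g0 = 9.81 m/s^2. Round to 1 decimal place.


Step 1: m_dot * g0 = 449.2 * 9.81 = 4406.65
Step 2: Isp = 1710240 / 4406.65 = 388.1 s

388.1


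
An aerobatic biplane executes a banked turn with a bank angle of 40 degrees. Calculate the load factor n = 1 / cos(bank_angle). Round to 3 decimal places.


Step 1: Convert 40 degrees to radians = 0.698132
Step 2: cos(40 deg) = 0.766044
Step 3: n = 1 / 0.766044 = 1.305

1.305


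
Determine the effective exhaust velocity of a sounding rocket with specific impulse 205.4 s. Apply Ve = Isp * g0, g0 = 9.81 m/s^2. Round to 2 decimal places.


Step 1: Ve = Isp * g0 = 205.4 * 9.81
Step 2: Ve = 2014.97 m/s

2014.97


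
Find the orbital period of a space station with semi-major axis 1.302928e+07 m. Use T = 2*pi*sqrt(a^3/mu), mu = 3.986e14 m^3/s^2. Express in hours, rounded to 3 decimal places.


Step 1: a^3 / mu = 2.211878e+21 / 3.986e14 = 5.549118e+06
Step 2: sqrt(5.549118e+06) = 2355.6566 s
Step 3: T = 2*pi * 2355.6566 = 14801.03 s
Step 4: T in hours = 14801.03 / 3600 = 4.111 hours

4.111


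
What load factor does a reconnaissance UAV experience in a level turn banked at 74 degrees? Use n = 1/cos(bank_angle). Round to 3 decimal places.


Step 1: Convert 74 degrees to radians = 1.291544
Step 2: cos(74 deg) = 0.275637
Step 3: n = 1 / 0.275637 = 3.628

3.628


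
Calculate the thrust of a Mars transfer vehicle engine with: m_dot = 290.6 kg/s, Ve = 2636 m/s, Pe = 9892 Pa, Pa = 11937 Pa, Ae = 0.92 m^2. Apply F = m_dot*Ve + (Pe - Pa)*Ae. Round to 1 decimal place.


Step 1: Momentum thrust = m_dot * Ve = 290.6 * 2636 = 766021.6 N
Step 2: Pressure thrust = (Pe - Pa) * Ae = (9892 - 11937) * 0.92 = -1881.40 N
Step 3: Total thrust F = 766021.6 + -1881.40 = 764140.2 N

764140.2


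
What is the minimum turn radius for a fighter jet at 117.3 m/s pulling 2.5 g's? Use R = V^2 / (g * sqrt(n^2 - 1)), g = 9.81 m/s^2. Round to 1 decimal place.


Step 1: V^2 = 117.3^2 = 13759.29
Step 2: n^2 - 1 = 2.5^2 - 1 = 5.25
Step 3: sqrt(5.25) = 2.291288
Step 4: R = 13759.29 / (9.81 * 2.291288) = 612.1 m

612.1


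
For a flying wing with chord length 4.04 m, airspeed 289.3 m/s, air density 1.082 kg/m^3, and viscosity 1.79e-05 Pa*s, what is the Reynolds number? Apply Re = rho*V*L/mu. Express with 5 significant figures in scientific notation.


Step 1: Numerator = rho * V * L = 1.082 * 289.3 * 4.04 = 1264.611304
Step 2: Re = 1264.611304 / 1.79e-05
Step 3: Re = 7.0649e+07

7.0649e+07


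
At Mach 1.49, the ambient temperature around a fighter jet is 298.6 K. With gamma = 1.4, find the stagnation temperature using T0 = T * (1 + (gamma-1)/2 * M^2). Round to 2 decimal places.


Step 1: (gamma-1)/2 = 0.2
Step 2: M^2 = 2.2201
Step 3: 1 + 0.2 * 2.2201 = 1.44402
Step 4: T0 = 298.6 * 1.44402 = 431.18 K

431.18


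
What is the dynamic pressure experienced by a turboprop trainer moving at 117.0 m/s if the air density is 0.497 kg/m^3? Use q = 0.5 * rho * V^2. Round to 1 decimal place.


Step 1: V^2 = 117.0^2 = 13689.0
Step 2: q = 0.5 * 0.497 * 13689.0
Step 3: q = 3401.7 Pa

3401.7


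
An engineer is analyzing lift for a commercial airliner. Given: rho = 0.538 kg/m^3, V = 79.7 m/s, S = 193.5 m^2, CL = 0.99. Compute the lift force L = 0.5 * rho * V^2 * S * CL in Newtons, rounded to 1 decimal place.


Step 1: Calculate dynamic pressure q = 0.5 * 0.538 * 79.7^2 = 0.5 * 0.538 * 6352.09 = 1708.7122 Pa
Step 2: Multiply by wing area and lift coefficient: L = 1708.7122 * 193.5 * 0.99
Step 3: L = 330635.8126 * 0.99 = 327329.5 N

327329.5


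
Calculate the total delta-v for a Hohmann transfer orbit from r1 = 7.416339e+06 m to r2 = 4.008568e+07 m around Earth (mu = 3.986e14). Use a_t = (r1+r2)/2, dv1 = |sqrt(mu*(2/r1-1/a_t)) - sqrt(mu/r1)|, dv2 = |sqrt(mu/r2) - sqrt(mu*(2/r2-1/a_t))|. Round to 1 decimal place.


Step 1: Transfer semi-major axis a_t = (7.416339e+06 + 4.008568e+07) / 2 = 2.375101e+07 m
Step 2: v1 (circular at r1) = sqrt(mu/r1) = 7331.18 m/s
Step 3: v_t1 = sqrt(mu*(2/r1 - 1/a_t)) = 9524.18 m/s
Step 4: dv1 = |9524.18 - 7331.18| = 2193.0 m/s
Step 5: v2 (circular at r2) = 3153.36 m/s, v_t2 = 1762.09 m/s
Step 6: dv2 = |3153.36 - 1762.09| = 1391.27 m/s
Step 7: Total delta-v = 2193.0 + 1391.27 = 3584.3 m/s

3584.3


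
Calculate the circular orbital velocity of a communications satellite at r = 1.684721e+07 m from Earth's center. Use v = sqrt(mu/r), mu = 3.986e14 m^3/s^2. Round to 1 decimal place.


Step 1: mu / r = 3.986e14 / 1.684721e+07 = 23659703.8916
Step 2: v = sqrt(23659703.8916) = 4864.1 m/s

4864.1


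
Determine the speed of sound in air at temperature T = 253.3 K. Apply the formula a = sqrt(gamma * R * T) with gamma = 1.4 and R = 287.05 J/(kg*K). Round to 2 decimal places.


Step 1: gamma * R * T = 1.4 * 287.05 * 253.3 = 101793.671
Step 2: a = sqrt(101793.671) = 319.05 m/s

319.05


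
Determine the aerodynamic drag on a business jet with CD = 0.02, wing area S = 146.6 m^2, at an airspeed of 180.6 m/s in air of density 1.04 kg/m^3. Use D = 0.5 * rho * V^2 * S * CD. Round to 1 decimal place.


Step 1: Dynamic pressure q = 0.5 * 1.04 * 180.6^2 = 16960.5072 Pa
Step 2: Drag D = q * S * CD = 16960.5072 * 146.6 * 0.02
Step 3: D = 49728.2 N

49728.2


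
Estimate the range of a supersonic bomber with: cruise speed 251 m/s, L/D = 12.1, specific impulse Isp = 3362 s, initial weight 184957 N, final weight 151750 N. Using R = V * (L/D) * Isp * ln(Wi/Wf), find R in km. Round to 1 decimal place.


Step 1: Coefficient = V * (L/D) * Isp = 251 * 12.1 * 3362 = 10210730.2 m
Step 2: Wi/Wf = 184957 / 151750 = 1.218827
Step 3: ln(1.218827) = 0.197889
Step 4: R = 10210730.2 * 0.197889 = 2020590.5 m = 2020.6 km

2020.6


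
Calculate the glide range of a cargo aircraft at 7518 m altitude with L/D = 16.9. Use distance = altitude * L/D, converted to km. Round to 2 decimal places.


Step 1: Glide distance = altitude * L/D = 7518 * 16.9 = 127054.2 m
Step 2: Convert to km: 127054.2 / 1000 = 127.05 km

127.05


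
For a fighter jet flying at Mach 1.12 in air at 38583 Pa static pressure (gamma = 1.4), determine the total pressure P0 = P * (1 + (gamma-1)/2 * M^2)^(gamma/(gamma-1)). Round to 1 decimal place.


Step 1: (gamma-1)/2 * M^2 = 0.2 * 1.2544 = 0.25088
Step 2: 1 + 0.25088 = 1.25088
Step 3: Exponent gamma/(gamma-1) = 3.5
Step 4: P0 = 38583 * 1.25088^3.5 = 84459.9 Pa

84459.9


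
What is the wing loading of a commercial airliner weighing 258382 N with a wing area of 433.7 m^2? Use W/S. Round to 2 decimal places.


Step 1: Wing loading = W / S = 258382 / 433.7
Step 2: Wing loading = 595.76 N/m^2

595.76


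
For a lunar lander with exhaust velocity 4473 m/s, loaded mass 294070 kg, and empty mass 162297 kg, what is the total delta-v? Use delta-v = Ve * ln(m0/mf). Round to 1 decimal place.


Step 1: Mass ratio m0/mf = 294070 / 162297 = 1.811925
Step 2: ln(1.811925) = 0.59439
Step 3: delta-v = 4473 * 0.59439 = 2658.7 m/s

2658.7


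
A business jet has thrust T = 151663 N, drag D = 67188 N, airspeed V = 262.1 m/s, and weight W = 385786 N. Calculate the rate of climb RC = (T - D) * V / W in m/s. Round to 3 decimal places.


Step 1: Excess thrust = T - D = 151663 - 67188 = 84475 N
Step 2: Excess power = 84475 * 262.1 = 22140897.5 W
Step 3: RC = 22140897.5 / 385786 = 57.392 m/s

57.392


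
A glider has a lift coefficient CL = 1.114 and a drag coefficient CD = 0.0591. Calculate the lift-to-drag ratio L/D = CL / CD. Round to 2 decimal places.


Step 1: L/D = CL / CD = 1.114 / 0.0591
Step 2: L/D = 18.85

18.85


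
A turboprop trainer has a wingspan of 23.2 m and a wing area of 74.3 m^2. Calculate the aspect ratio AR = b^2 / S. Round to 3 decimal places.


Step 1: b^2 = 23.2^2 = 538.24
Step 2: AR = 538.24 / 74.3 = 7.244

7.244


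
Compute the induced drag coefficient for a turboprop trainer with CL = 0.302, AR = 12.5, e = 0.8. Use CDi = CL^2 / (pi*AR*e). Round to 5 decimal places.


Step 1: CL^2 = 0.302^2 = 0.091204
Step 2: pi * AR * e = 3.14159 * 12.5 * 0.8 = 31.415927
Step 3: CDi = 0.091204 / 31.415927 = 0.00290

0.00290


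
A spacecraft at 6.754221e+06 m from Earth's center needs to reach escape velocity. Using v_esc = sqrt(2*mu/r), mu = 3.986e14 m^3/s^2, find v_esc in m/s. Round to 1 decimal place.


Step 1: 2*mu/r = 2 * 3.986e14 / 6.754221e+06 = 118029895.6756
Step 2: v_esc = sqrt(118029895.6756) = 10864.2 m/s

10864.2


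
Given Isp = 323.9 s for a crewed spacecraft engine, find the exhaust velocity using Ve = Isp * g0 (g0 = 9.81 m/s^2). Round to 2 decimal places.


Step 1: Ve = Isp * g0 = 323.9 * 9.81
Step 2: Ve = 3177.46 m/s

3177.46


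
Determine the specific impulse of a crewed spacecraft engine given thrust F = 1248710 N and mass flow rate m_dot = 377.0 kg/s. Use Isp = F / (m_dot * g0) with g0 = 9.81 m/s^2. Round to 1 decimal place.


Step 1: m_dot * g0 = 377.0 * 9.81 = 3698.37
Step 2: Isp = 1248710 / 3698.37 = 337.6 s

337.6


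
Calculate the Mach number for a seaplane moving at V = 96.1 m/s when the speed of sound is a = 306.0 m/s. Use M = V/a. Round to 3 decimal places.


Step 1: M = V / a = 96.1 / 306.0
Step 2: M = 0.314

0.314


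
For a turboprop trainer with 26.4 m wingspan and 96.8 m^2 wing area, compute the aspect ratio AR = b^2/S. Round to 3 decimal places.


Step 1: b^2 = 26.4^2 = 696.96
Step 2: AR = 696.96 / 96.8 = 7.200

7.200


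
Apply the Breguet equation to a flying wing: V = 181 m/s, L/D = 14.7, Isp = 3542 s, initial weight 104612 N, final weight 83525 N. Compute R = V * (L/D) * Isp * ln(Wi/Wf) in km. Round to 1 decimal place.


Step 1: Coefficient = V * (L/D) * Isp = 181 * 14.7 * 3542 = 9424199.4 m
Step 2: Wi/Wf = 104612 / 83525 = 1.252463
Step 3: ln(1.252463) = 0.225112
Step 4: R = 9424199.4 * 0.225112 = 2121503.0 m = 2121.5 km

2121.5


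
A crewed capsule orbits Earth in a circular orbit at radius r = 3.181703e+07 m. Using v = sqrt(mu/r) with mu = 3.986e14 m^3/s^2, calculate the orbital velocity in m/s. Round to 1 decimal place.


Step 1: mu / r = 3.986e14 / 3.181703e+07 = 12527882.0808
Step 2: v = sqrt(12527882.0808) = 3539.5 m/s

3539.5


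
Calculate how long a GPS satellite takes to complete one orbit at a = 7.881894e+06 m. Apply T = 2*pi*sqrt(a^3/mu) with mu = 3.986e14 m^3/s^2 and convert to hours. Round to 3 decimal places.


Step 1: a^3 / mu = 4.896568e+20 / 3.986e14 = 1.228441e+06
Step 2: sqrt(1.228441e+06) = 1108.3508 s
Step 3: T = 2*pi * 1108.3508 = 6963.97 s
Step 4: T in hours = 6963.97 / 3600 = 1.934 hours

1.934


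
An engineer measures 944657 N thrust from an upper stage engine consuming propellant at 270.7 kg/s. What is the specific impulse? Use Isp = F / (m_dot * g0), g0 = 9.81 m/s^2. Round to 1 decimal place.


Step 1: m_dot * g0 = 270.7 * 9.81 = 2655.57
Step 2: Isp = 944657 / 2655.57 = 355.7 s

355.7


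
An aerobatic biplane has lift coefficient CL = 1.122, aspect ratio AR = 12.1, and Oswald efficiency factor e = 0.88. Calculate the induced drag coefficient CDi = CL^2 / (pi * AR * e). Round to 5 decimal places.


Step 1: CL^2 = 1.122^2 = 1.258884
Step 2: pi * AR * e = 3.14159 * 12.1 * 0.88 = 33.451679
Step 3: CDi = 1.258884 / 33.451679 = 0.03763

0.03763


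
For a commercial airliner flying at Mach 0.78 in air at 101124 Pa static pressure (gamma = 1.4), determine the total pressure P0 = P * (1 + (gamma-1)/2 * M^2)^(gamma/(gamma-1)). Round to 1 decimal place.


Step 1: (gamma-1)/2 * M^2 = 0.2 * 0.6084 = 0.12168
Step 2: 1 + 0.12168 = 1.12168
Step 3: Exponent gamma/(gamma-1) = 3.5
Step 4: P0 = 101124 * 1.12168^3.5 = 151145.7 Pa

151145.7


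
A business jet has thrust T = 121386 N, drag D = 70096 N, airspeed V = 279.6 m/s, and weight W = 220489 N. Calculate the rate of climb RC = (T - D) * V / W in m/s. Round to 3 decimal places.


Step 1: Excess thrust = T - D = 121386 - 70096 = 51290 N
Step 2: Excess power = 51290 * 279.6 = 14340684.0 W
Step 3: RC = 14340684.0 / 220489 = 65.040 m/s

65.040


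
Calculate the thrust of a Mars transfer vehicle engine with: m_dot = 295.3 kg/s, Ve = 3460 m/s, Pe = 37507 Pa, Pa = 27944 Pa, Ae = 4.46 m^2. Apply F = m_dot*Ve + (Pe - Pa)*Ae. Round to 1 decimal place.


Step 1: Momentum thrust = m_dot * Ve = 295.3 * 3460 = 1021738.0 N
Step 2: Pressure thrust = (Pe - Pa) * Ae = (37507 - 27944) * 4.46 = 42650.98 N
Step 3: Total thrust F = 1021738.0 + 42650.98 = 1064389.0 N

1064389.0


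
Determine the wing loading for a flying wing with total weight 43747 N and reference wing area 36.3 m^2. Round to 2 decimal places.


Step 1: Wing loading = W / S = 43747 / 36.3
Step 2: Wing loading = 1205.15 N/m^2

1205.15


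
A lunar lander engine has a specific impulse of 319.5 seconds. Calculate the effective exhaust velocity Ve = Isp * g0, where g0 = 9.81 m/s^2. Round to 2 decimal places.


Step 1: Ve = Isp * g0 = 319.5 * 9.81
Step 2: Ve = 3134.30 m/s

3134.30


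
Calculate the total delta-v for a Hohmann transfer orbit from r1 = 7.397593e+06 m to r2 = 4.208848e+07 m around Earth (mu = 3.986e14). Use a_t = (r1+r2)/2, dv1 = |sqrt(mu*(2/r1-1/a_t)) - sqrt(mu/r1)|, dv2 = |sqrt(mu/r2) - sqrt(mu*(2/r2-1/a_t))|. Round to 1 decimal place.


Step 1: Transfer semi-major axis a_t = (7.397593e+06 + 4.208848e+07) / 2 = 2.474304e+07 m
Step 2: v1 (circular at r1) = sqrt(mu/r1) = 7340.46 m/s
Step 3: v_t1 = sqrt(mu*(2/r1 - 1/a_t)) = 9573.67 m/s
Step 4: dv1 = |9573.67 - 7340.46| = 2233.21 m/s
Step 5: v2 (circular at r2) = 3077.42 m/s, v_t2 = 1682.7 m/s
Step 6: dv2 = |3077.42 - 1682.7| = 1394.73 m/s
Step 7: Total delta-v = 2233.21 + 1394.73 = 3627.9 m/s

3627.9


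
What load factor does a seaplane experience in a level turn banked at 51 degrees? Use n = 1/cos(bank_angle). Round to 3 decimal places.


Step 1: Convert 51 degrees to radians = 0.890118
Step 2: cos(51 deg) = 0.62932
Step 3: n = 1 / 0.62932 = 1.589

1.589


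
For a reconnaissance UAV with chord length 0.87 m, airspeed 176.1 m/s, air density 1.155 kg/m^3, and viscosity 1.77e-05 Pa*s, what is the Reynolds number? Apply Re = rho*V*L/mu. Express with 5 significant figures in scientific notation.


Step 1: Numerator = rho * V * L = 1.155 * 176.1 * 0.87 = 176.954085
Step 2: Re = 176.954085 / 1.77e-05
Step 3: Re = 9.9974e+06

9.9974e+06


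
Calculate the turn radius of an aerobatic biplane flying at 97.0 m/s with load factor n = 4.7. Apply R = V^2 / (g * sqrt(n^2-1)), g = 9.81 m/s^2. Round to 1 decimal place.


Step 1: V^2 = 97.0^2 = 9409.0
Step 2: n^2 - 1 = 4.7^2 - 1 = 21.09
Step 3: sqrt(21.09) = 4.592385
Step 4: R = 9409.0 / (9.81 * 4.592385) = 208.9 m

208.9


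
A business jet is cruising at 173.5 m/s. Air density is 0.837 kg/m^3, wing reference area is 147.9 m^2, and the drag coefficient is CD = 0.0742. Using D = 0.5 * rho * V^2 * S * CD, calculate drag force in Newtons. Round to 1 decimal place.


Step 1: Dynamic pressure q = 0.5 * 0.837 * 173.5^2 = 12597.7916 Pa
Step 2: Drag D = q * S * CD = 12597.7916 * 147.9 * 0.0742
Step 3: D = 138250.4 N

138250.4


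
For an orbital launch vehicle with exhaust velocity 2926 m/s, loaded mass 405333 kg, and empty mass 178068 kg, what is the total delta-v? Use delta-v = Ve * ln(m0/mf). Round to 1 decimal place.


Step 1: Mass ratio m0/mf = 405333 / 178068 = 2.276282
Step 2: ln(2.276282) = 0.822543
Step 3: delta-v = 2926 * 0.822543 = 2406.8 m/s

2406.8


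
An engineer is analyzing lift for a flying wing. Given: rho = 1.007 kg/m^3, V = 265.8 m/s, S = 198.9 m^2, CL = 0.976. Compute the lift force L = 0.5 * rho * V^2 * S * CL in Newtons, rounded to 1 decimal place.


Step 1: Calculate dynamic pressure q = 0.5 * 1.007 * 265.8^2 = 0.5 * 1.007 * 70649.64 = 35572.0937 Pa
Step 2: Multiply by wing area and lift coefficient: L = 35572.0937 * 198.9 * 0.976
Step 3: L = 7075289.4449 * 0.976 = 6905482.5 N

6905482.5


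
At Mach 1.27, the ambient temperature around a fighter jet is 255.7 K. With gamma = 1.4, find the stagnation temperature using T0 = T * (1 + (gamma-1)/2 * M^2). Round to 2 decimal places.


Step 1: (gamma-1)/2 = 0.2
Step 2: M^2 = 1.6129
Step 3: 1 + 0.2 * 1.6129 = 1.32258
Step 4: T0 = 255.7 * 1.32258 = 338.18 K

338.18


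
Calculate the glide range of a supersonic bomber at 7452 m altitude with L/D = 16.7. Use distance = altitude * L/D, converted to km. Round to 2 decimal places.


Step 1: Glide distance = altitude * L/D = 7452 * 16.7 = 124448.4 m
Step 2: Convert to km: 124448.4 / 1000 = 124.45 km

124.45


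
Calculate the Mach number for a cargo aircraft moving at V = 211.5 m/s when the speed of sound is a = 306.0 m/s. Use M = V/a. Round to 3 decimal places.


Step 1: M = V / a = 211.5 / 306.0
Step 2: M = 0.691

0.691


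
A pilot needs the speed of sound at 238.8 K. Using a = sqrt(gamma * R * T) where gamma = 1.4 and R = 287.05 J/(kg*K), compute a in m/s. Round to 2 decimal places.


Step 1: gamma * R * T = 1.4 * 287.05 * 238.8 = 95966.556
Step 2: a = sqrt(95966.556) = 309.78 m/s

309.78


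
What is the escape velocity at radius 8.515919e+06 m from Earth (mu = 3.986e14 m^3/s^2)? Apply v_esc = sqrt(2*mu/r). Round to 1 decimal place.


Step 1: 2*mu/r = 2 * 3.986e14 / 8.515919e+06 = 93612914.8246
Step 2: v_esc = sqrt(93612914.8246) = 9675.4 m/s

9675.4


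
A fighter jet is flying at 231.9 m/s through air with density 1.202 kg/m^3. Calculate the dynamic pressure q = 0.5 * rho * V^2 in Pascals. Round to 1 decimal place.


Step 1: V^2 = 231.9^2 = 53777.61
Step 2: q = 0.5 * 1.202 * 53777.61
Step 3: q = 32320.3 Pa

32320.3


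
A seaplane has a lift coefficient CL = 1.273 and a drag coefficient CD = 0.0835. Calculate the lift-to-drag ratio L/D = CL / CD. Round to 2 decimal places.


Step 1: L/D = CL / CD = 1.273 / 0.0835
Step 2: L/D = 15.25

15.25


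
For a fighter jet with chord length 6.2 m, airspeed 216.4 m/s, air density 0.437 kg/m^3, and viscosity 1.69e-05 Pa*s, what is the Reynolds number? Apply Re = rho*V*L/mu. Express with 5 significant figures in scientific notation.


Step 1: Numerator = rho * V * L = 0.437 * 216.4 * 6.2 = 586.31416
Step 2: Re = 586.31416 / 1.69e-05
Step 3: Re = 3.4693e+07

3.4693e+07


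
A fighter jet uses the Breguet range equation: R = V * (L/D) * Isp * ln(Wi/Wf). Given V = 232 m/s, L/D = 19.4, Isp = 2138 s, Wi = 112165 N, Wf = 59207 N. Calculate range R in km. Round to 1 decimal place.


Step 1: Coefficient = V * (L/D) * Isp = 232 * 19.4 * 2138 = 9622710.4 m
Step 2: Wi/Wf = 112165 / 59207 = 1.894455
Step 3: ln(1.894455) = 0.638931
Step 4: R = 9622710.4 * 0.638931 = 6148250.1 m = 6148.3 km

6148.3


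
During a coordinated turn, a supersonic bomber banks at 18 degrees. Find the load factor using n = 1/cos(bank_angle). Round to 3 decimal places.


Step 1: Convert 18 degrees to radians = 0.314159
Step 2: cos(18 deg) = 0.951057
Step 3: n = 1 / 0.951057 = 1.051

1.051


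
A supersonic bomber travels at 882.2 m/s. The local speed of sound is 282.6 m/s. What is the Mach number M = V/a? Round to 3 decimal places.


Step 1: M = V / a = 882.2 / 282.6
Step 2: M = 3.122

3.122


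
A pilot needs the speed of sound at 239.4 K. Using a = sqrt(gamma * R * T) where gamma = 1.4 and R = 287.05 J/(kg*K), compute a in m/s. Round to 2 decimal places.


Step 1: gamma * R * T = 1.4 * 287.05 * 239.4 = 96207.678
Step 2: a = sqrt(96207.678) = 310.17 m/s

310.17


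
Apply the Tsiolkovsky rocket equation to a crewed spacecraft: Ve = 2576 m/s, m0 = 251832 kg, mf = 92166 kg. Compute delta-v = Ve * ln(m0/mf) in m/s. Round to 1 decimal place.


Step 1: Mass ratio m0/mf = 251832 / 92166 = 2.732374
Step 2: ln(2.732374) = 1.005171
Step 3: delta-v = 2576 * 1.005171 = 2589.3 m/s

2589.3


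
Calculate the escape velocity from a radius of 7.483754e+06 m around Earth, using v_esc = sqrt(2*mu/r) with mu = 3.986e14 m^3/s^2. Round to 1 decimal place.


Step 1: 2*mu/r = 2 * 3.986e14 / 7.483754e+06 = 106524078.691
Step 2: v_esc = sqrt(106524078.691) = 10321.1 m/s

10321.1


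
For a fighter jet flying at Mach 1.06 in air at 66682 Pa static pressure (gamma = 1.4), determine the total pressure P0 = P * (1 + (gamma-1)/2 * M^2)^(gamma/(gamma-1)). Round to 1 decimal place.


Step 1: (gamma-1)/2 * M^2 = 0.2 * 1.1236 = 0.22472
Step 2: 1 + 0.22472 = 1.22472
Step 3: Exponent gamma/(gamma-1) = 3.5
Step 4: P0 = 66682 * 1.22472^3.5 = 135561.8 Pa

135561.8


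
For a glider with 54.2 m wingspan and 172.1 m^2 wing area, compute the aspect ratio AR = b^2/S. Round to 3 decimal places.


Step 1: b^2 = 54.2^2 = 2937.64
Step 2: AR = 2937.64 / 172.1 = 17.069

17.069


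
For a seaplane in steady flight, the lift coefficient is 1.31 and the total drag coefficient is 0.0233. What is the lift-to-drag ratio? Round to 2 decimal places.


Step 1: L/D = CL / CD = 1.31 / 0.0233
Step 2: L/D = 56.22

56.22


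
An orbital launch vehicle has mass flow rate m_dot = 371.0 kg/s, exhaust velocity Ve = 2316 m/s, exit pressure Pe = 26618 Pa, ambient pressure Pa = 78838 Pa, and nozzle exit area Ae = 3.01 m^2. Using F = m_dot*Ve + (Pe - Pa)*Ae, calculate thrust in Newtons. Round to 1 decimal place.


Step 1: Momentum thrust = m_dot * Ve = 371.0 * 2316 = 859236.0 N
Step 2: Pressure thrust = (Pe - Pa) * Ae = (26618 - 78838) * 3.01 = -157182.20 N
Step 3: Total thrust F = 859236.0 + -157182.20 = 702053.8 N

702053.8


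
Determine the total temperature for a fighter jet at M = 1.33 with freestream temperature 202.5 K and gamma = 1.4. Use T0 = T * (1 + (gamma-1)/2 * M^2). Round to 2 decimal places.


Step 1: (gamma-1)/2 = 0.2
Step 2: M^2 = 1.7689
Step 3: 1 + 0.2 * 1.7689 = 1.35378
Step 4: T0 = 202.5 * 1.35378 = 274.14 K

274.14


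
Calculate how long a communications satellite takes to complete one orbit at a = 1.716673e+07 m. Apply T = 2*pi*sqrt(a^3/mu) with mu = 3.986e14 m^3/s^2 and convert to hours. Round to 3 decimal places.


Step 1: a^3 / mu = 5.058977e+21 / 3.986e14 = 1.269186e+07
Step 2: sqrt(1.269186e+07) = 3562.5643 s
Step 3: T = 2*pi * 3562.5643 = 22384.25 s
Step 4: T in hours = 22384.25 / 3600 = 6.218 hours

6.218


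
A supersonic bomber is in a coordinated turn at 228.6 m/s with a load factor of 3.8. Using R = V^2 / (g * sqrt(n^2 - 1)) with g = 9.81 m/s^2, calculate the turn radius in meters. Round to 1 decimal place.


Step 1: V^2 = 228.6^2 = 52257.96
Step 2: n^2 - 1 = 3.8^2 - 1 = 13.44
Step 3: sqrt(13.44) = 3.666061
Step 4: R = 52257.96 / (9.81 * 3.666061) = 1453.1 m

1453.1


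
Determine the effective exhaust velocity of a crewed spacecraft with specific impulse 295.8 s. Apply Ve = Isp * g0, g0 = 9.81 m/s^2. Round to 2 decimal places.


Step 1: Ve = Isp * g0 = 295.8 * 9.81
Step 2: Ve = 2901.80 m/s

2901.80


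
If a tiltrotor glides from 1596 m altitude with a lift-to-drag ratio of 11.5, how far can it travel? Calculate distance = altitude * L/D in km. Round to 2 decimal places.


Step 1: Glide distance = altitude * L/D = 1596 * 11.5 = 18354.0 m
Step 2: Convert to km: 18354.0 / 1000 = 18.35 km

18.35


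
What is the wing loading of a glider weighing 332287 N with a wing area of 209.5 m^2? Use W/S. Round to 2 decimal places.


Step 1: Wing loading = W / S = 332287 / 209.5
Step 2: Wing loading = 1586.10 N/m^2

1586.10


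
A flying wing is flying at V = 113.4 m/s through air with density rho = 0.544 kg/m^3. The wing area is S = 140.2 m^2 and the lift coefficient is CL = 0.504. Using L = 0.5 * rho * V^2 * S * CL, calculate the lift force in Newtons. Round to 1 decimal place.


Step 1: Calculate dynamic pressure q = 0.5 * 0.544 * 113.4^2 = 0.5 * 0.544 * 12859.56 = 3497.8003 Pa
Step 2: Multiply by wing area and lift coefficient: L = 3497.8003 * 140.2 * 0.504
Step 3: L = 490391.6049 * 0.504 = 247157.4 N

247157.4


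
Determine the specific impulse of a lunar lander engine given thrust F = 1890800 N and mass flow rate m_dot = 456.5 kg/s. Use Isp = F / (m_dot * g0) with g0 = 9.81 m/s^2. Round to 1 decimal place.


Step 1: m_dot * g0 = 456.5 * 9.81 = 4478.27
Step 2: Isp = 1890800 / 4478.27 = 422.2 s

422.2


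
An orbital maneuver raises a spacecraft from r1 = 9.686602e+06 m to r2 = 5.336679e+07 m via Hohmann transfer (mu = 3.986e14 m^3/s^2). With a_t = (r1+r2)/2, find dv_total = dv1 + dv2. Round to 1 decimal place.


Step 1: Transfer semi-major axis a_t = (9.686602e+06 + 5.336679e+07) / 2 = 3.152670e+07 m
Step 2: v1 (circular at r1) = sqrt(mu/r1) = 6414.8 m/s
Step 3: v_t1 = sqrt(mu*(2/r1 - 1/a_t)) = 8346.02 m/s
Step 4: dv1 = |8346.02 - 6414.8| = 1931.22 m/s
Step 5: v2 (circular at r2) = 2732.96 m/s, v_t2 = 1514.88 m/s
Step 6: dv2 = |2732.96 - 1514.88| = 1218.07 m/s
Step 7: Total delta-v = 1931.22 + 1218.07 = 3149.3 m/s

3149.3


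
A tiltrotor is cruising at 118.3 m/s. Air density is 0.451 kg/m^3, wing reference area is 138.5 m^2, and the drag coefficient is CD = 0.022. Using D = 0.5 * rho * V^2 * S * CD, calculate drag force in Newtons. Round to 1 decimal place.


Step 1: Dynamic pressure q = 0.5 * 0.451 * 118.3^2 = 3155.8477 Pa
Step 2: Drag D = q * S * CD = 3155.8477 * 138.5 * 0.022
Step 3: D = 9615.9 N

9615.9
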